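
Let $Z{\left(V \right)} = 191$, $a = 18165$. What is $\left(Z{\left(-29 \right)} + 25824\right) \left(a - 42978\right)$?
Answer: $-645510195$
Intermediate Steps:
$\left(Z{\left(-29 \right)} + 25824\right) \left(a - 42978\right) = \left(191 + 25824\right) \left(18165 - 42978\right) = 26015 \left(-24813\right) = -645510195$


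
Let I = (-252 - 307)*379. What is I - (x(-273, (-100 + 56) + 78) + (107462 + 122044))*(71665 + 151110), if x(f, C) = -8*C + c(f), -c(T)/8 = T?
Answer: -51554356811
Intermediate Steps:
c(T) = -8*T
I = -211861 (I = -559*379 = -211861)
x(f, C) = -8*C - 8*f
I - (x(-273, (-100 + 56) + 78) + (107462 + 122044))*(71665 + 151110) = -211861 - ((-8*((-100 + 56) + 78) - 8*(-273)) + (107462 + 122044))*(71665 + 151110) = -211861 - ((-8*(-44 + 78) + 2184) + 229506)*222775 = -211861 - ((-8*34 + 2184) + 229506)*222775 = -211861 - ((-272 + 2184) + 229506)*222775 = -211861 - (1912 + 229506)*222775 = -211861 - 231418*222775 = -211861 - 1*51554144950 = -211861 - 51554144950 = -51554356811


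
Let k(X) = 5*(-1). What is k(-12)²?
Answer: 25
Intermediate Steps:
k(X) = -5
k(-12)² = (-5)² = 25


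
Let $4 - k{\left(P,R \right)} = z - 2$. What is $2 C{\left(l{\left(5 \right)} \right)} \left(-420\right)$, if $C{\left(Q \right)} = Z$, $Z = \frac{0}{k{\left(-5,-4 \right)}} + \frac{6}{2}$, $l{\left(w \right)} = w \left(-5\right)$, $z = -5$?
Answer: $-2520$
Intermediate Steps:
$k{\left(P,R \right)} = 11$ ($k{\left(P,R \right)} = 4 - \left(-5 - 2\right) = 4 - -7 = 4 + 7 = 11$)
$l{\left(w \right)} = - 5 w$
$Z = 3$ ($Z = \frac{0}{11} + \frac{6}{2} = 0 \cdot \frac{1}{11} + 6 \cdot \frac{1}{2} = 0 + 3 = 3$)
$C{\left(Q \right)} = 3$
$2 C{\left(l{\left(5 \right)} \right)} \left(-420\right) = 2 \cdot 3 \left(-420\right) = 2 \left(-1260\right) = -2520$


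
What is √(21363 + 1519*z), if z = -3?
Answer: √16806 ≈ 129.64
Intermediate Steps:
√(21363 + 1519*z) = √(21363 + 1519*(-3)) = √(21363 - 4557) = √16806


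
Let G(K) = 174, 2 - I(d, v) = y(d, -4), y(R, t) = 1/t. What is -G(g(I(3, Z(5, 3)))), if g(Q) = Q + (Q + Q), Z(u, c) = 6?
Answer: -174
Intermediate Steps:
I(d, v) = 9/4 (I(d, v) = 2 - 1/(-4) = 2 - 1*(-¼) = 2 + ¼ = 9/4)
g(Q) = 3*Q (g(Q) = Q + 2*Q = 3*Q)
-G(g(I(3, Z(5, 3)))) = -1*174 = -174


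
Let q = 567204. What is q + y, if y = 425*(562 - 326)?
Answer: 667504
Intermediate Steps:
y = 100300 (y = 425*236 = 100300)
q + y = 567204 + 100300 = 667504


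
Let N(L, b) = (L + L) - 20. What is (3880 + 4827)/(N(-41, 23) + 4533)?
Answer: 8707/4431 ≈ 1.9650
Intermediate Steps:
N(L, b) = -20 + 2*L (N(L, b) = 2*L - 20 = -20 + 2*L)
(3880 + 4827)/(N(-41, 23) + 4533) = (3880 + 4827)/((-20 + 2*(-41)) + 4533) = 8707/((-20 - 82) + 4533) = 8707/(-102 + 4533) = 8707/4431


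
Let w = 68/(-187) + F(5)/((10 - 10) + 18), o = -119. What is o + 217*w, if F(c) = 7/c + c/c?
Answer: -27881/165 ≈ -168.98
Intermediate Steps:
F(c) = 1 + 7/c (F(c) = 7/c + 1 = 1 + 7/c)
w = -38/165 (w = 68/(-187) + ((7 + 5)/5)/((10 - 10) + 18) = 68*(-1/187) + ((⅕)*12)/(0 + 18) = -4/11 + (12/5)/18 = -4/11 + (12/5)*(1/18) = -4/11 + 2/15 = -38/165 ≈ -0.23030)
o + 217*w = -119 + 217*(-38/165) = -119 - 8246/165 = -27881/165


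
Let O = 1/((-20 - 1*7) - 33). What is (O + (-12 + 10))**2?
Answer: 14641/3600 ≈ 4.0669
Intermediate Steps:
O = -1/60 (O = 1/((-20 - 7) - 33) = 1/(-27 - 33) = 1/(-60) = -1/60 ≈ -0.016667)
(O + (-12 + 10))**2 = (-1/60 + (-12 + 10))**2 = (-1/60 - 2)**2 = (-121/60)**2 = 14641/3600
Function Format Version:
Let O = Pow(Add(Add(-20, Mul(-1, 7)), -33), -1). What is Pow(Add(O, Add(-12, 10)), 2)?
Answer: Rational(14641, 3600) ≈ 4.0669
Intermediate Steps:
O = Rational(-1, 60) (O = Pow(Add(Add(-20, -7), -33), -1) = Pow(Add(-27, -33), -1) = Pow(-60, -1) = Rational(-1, 60) ≈ -0.016667)
Pow(Add(O, Add(-12, 10)), 2) = Pow(Add(Rational(-1, 60), Add(-12, 10)), 2) = Pow(Add(Rational(-1, 60), -2), 2) = Pow(Rational(-121, 60), 2) = Rational(14641, 3600)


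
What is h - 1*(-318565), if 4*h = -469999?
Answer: 804261/4 ≈ 2.0107e+5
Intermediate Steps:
h = -469999/4 (h = (¼)*(-469999) = -469999/4 ≈ -1.1750e+5)
h - 1*(-318565) = -469999/4 - 1*(-318565) = -469999/4 + 318565 = 804261/4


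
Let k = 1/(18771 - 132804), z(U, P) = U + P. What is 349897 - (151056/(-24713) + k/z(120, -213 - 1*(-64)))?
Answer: 28595771797702756/81724828341 ≈ 3.4990e+5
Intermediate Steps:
z(U, P) = P + U
k = -1/114033 (k = 1/(-114033) = -1/114033 ≈ -8.7694e-6)
349897 - (151056/(-24713) + k/z(120, -213 - 1*(-64))) = 349897 - (151056/(-24713) - 1/(114033*((-213 - 1*(-64)) + 120))) = 349897 - (151056*(-1/24713) - 1/(114033*((-213 + 64) + 120))) = 349897 - (-151056/24713 - 1/(114033*(-149 + 120))) = 349897 - (-151056/24713 - 1/114033/(-29)) = 349897 - (-151056/24713 - 1/114033*(-1/29)) = 349897 - (-151056/24713 + 1/3306957) = 349897 - 1*(-499535671879/81724828341) = 349897 + 499535671879/81724828341 = 28595771797702756/81724828341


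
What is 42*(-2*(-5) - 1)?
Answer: 378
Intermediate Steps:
42*(-2*(-5) - 1) = 42*(10 - 1) = 42*9 = 378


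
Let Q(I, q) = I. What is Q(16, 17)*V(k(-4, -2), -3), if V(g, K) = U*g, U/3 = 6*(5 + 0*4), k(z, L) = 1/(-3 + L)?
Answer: -288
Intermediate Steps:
U = 90 (U = 3*(6*(5 + 0*4)) = 3*(6*(5 + 0)) = 3*(6*5) = 3*30 = 90)
V(g, K) = 90*g
Q(16, 17)*V(k(-4, -2), -3) = 16*(90/(-3 - 2)) = 16*(90/(-5)) = 16*(90*(-⅕)) = 16*(-18) = -288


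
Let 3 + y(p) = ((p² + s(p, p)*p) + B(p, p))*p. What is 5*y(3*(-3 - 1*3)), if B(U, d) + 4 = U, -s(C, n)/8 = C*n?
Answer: -4226235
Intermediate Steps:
s(C, n) = -8*C*n
B(U, d) = -4 + U
y(p) = -3 + p*(-4 + p + p² - 8*p³) (y(p) = -3 + ((p² + (-8*p*p)*p) + (-4 + p))*p = -3 + ((p² + (-8*p²)*p) + (-4 + p))*p = -3 + ((p² - 8*p³) + (-4 + p))*p = -3 + (-4 + p + p² - 8*p³)*p = -3 + p*(-4 + p + p² - 8*p³))
5*y(3*(-3 - 1*3)) = 5*(-3 + (3*(-3 - 1*3))³ - 8*81*(-3 - 1*3)⁴ + (3*(-3 - 1*3))*(-4 + 3*(-3 - 1*3))) = 5*(-3 + (3*(-3 - 3))³ - 8*81*(-3 - 3)⁴ + (3*(-3 - 3))*(-4 + 3*(-3 - 3))) = 5*(-3 + (3*(-6))³ - 8*(3*(-6))⁴ + (3*(-6))*(-4 + 3*(-6))) = 5*(-3 + (-18)³ - 8*(-18)⁴ - 18*(-4 - 18)) = 5*(-3 - 5832 - 8*104976 - 18*(-22)) = 5*(-3 - 5832 - 839808 + 396) = 5*(-845247) = -4226235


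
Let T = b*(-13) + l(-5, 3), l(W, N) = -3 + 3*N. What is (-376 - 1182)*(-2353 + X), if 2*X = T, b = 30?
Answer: 3965110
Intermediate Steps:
T = -384 (T = 30*(-13) + (-3 + 3*3) = -390 + (-3 + 9) = -390 + 6 = -384)
X = -192 (X = (½)*(-384) = -192)
(-376 - 1182)*(-2353 + X) = (-376 - 1182)*(-2353 - 192) = -1558*(-2545) = 3965110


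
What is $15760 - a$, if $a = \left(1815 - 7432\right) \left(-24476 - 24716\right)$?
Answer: $-276295704$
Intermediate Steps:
$a = 276311464$ ($a = \left(-5617\right) \left(-49192\right) = 276311464$)
$15760 - a = 15760 - 276311464 = -276295704$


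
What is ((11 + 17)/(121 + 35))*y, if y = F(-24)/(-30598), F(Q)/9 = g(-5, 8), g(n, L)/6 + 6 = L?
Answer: -126/198887 ≈ -0.00063353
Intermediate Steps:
g(n, L) = -36 + 6*L
F(Q) = 108 (F(Q) = 9*(-36 + 6*8) = 9*(-36 + 48) = 9*12 = 108)
y = -54/15299 (y = 108/(-30598) = 108*(-1/30598) = -54/15299 ≈ -0.0035296)
((11 + 17)/(121 + 35))*y = ((11 + 17)/(121 + 35))*(-54/15299) = (28/156)*(-54/15299) = (28*(1/156))*(-54/15299) = (7/39)*(-54/15299) = -126/198887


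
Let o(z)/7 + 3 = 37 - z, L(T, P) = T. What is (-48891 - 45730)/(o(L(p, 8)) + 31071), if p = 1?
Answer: -94621/31302 ≈ -3.0228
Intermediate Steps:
o(z) = 238 - 7*z (o(z) = -21 + 7*(37 - z) = -21 + (259 - 7*z) = 238 - 7*z)
(-48891 - 45730)/(o(L(p, 8)) + 31071) = (-48891 - 45730)/((238 - 7*1) + 31071) = -94621/((238 - 7) + 31071) = -94621/(231 + 31071) = -94621/31302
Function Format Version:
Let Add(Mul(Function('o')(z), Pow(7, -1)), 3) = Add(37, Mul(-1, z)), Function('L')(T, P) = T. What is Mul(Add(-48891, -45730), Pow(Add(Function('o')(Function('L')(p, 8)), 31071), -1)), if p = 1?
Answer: Rational(-94621, 31302) ≈ -3.0228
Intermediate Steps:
Function('o')(z) = Add(238, Mul(-7, z)) (Function('o')(z) = Add(-21, Mul(7, Add(37, Mul(-1, z)))) = Add(-21, Add(259, Mul(-7, z))) = Add(238, Mul(-7, z)))
Mul(Add(-48891, -45730), Pow(Add(Function('o')(Function('L')(p, 8)), 31071), -1)) = Mul(Add(-48891, -45730), Pow(Add(Add(238, Mul(-7, 1)), 31071), -1)) = Mul(-94621, Pow(Add(Add(238, -7), 31071), -1)) = Mul(-94621, Pow(Add(231, 31071), -1)) = Mul(-94621, Pow(31302, -1)) = Mul(-94621, Rational(1, 31302)) = Rational(-94621, 31302)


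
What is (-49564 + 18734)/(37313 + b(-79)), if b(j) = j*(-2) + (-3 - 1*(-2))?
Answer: -3083/3747 ≈ -0.82279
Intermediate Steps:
b(j) = -1 - 2*j (b(j) = -2*j + (-3 + 2) = -2*j - 1 = -1 - 2*j)
(-49564 + 18734)/(37313 + b(-79)) = (-49564 + 18734)/(37313 + (-1 - 2*(-79))) = -30830/(37313 + (-1 + 158)) = -30830/(37313 + 157) = -30830/37470 = -30830*1/37470 = -3083/3747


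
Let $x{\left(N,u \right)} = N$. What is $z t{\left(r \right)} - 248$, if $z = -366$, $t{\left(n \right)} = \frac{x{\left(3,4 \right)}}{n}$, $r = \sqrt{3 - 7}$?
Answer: $-248 + 549 i \approx -248.0 + 549.0 i$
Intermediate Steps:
$r = 2 i$ ($r = \sqrt{3 - 7} = \sqrt{-4} = 2 i \approx 2.0 i$)
$t{\left(n \right)} = \frac{3}{n}$
$z t{\left(r \right)} - 248 = - 366 \frac{3}{2 i} - 248 = - 366 \cdot 3 \left(- \frac{i}{2}\right) - 248 = - 366 \left(- \frac{3 i}{2}\right) - 248 = 549 i - 248 = -248 + 549 i$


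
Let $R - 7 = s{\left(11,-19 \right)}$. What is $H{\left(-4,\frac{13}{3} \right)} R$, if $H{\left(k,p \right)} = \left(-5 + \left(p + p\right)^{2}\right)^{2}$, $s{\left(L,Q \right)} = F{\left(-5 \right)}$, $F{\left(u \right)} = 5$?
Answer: $\frac{1592644}{27} \approx 58987.0$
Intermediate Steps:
$s{\left(L,Q \right)} = 5$
$H{\left(k,p \right)} = \left(-5 + 4 p^{2}\right)^{2}$ ($H{\left(k,p \right)} = \left(-5 + \left(2 p\right)^{2}\right)^{2} = \left(-5 + 4 p^{2}\right)^{2}$)
$R = 12$ ($R = 7 + 5 = 12$)
$H{\left(-4,\frac{13}{3} \right)} R = \left(-5 + 4 \left(\frac{13}{3}\right)^{2}\right)^{2} \cdot 12 = \left(-5 + 4 \cdot \frac{169}{9}\right)^{2} \cdot 12 = \left(-5 + \frac{676}{9}\right)^{2} \cdot 12 = \left(\frac{631}{9}\right)^{2} \cdot 12 = \frac{398161}{81} \cdot 12 = \frac{1592644}{27}$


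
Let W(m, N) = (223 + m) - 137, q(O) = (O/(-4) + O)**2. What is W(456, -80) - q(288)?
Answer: -46114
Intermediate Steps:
q(O) = 9*O**2/16 (q(O) = (O*(-1/4) + O)**2 = (-O/4 + O)**2 = (3*O/4)**2 = 9*O**2/16)
W(m, N) = 86 + m
W(456, -80) - q(288) = (86 + 456) - 9*288**2/16 = 542 - 9*82944/16 = 542 - 1*46656 = 542 - 46656 = -46114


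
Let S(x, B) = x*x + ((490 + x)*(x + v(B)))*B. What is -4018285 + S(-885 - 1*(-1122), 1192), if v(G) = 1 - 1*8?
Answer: 195352204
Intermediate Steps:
v(G) = -7 (v(G) = 1 - 8 = -7)
S(x, B) = x² + B*(-7 + x)*(490 + x) (S(x, B) = x*x + ((490 + x)*(x - 7))*B = x² + ((490 + x)*(-7 + x))*B = x² + ((-7 + x)*(490 + x))*B = x² + B*(-7 + x)*(490 + x))
-4018285 + S(-885 - 1*(-1122), 1192) = -4018285 + ((-885 - 1*(-1122))² - 3430*1192 + 1192*(-885 - 1*(-1122))² + 483*1192*(-885 - 1*(-1122))) = -4018285 + ((-885 + 1122)² - 4088560 + 1192*(-885 + 1122)² + 483*1192*(-885 + 1122)) = -4018285 + (237² - 4088560 + 1192*237² + 483*1192*237) = -4018285 + (56169 - 4088560 + 1192*56169 + 136449432) = -4018285 + (56169 - 4088560 + 66953448 + 136449432) = -4018285 + 199370489 = 195352204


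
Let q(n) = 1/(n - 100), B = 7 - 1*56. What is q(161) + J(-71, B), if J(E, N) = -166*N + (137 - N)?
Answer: 507521/61 ≈ 8320.0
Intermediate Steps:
B = -49 (B = 7 - 56 = -49)
J(E, N) = 137 - 167*N
q(n) = 1/(-100 + n)
q(161) + J(-71, B) = 1/(-100 + 161) + (137 - 167*(-49)) = 1/61 + (137 + 8183) = 1/61 + 8320 = 507521/61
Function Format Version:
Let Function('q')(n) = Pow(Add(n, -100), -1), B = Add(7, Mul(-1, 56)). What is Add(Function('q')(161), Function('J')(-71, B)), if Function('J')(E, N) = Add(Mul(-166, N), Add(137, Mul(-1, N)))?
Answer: Rational(507521, 61) ≈ 8320.0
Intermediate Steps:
B = -49 (B = Add(7, -56) = -49)
Function('J')(E, N) = Add(137, Mul(-167, N))
Function('q')(n) = Pow(Add(-100, n), -1)
Add(Function('q')(161), Function('J')(-71, B)) = Add(Pow(Add(-100, 161), -1), Add(137, Mul(-167, -49))) = Add(Pow(61, -1), Add(137, 8183)) = Add(Rational(1, 61), 8320) = Rational(507521, 61)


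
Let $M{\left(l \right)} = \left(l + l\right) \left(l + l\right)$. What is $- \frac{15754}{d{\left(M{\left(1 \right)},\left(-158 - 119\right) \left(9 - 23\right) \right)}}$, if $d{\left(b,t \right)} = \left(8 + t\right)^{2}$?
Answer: $- \frac{7877}{7550498} \approx -0.0010432$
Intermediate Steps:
$M{\left(l \right)} = 4 l^{2}$ ($M{\left(l \right)} = 2 l 2 l = 4 l^{2}$)
$- \frac{15754}{d{\left(M{\left(1 \right)},\left(-158 - 119\right) \left(9 - 23\right) \right)}} = - \frac{15754}{\left(8 + \left(-158 - 119\right) \left(9 - 23\right)\right)^{2}} = - \frac{15754}{\left(8 - -3878\right)^{2}} = - \frac{15754}{\left(8 + 3878\right)^{2}} = - \frac{15754}{3886^{2}} = - \frac{15754}{15100996} = \left(-15754\right) \frac{1}{15100996} = - \frac{7877}{7550498}$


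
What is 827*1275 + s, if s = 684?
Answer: 1055109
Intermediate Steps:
827*1275 + s = 827*1275 + 684 = 1054425 + 684 = 1055109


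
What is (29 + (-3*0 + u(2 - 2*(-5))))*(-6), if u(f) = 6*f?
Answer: -606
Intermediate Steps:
(29 + (-3*0 + u(2 - 2*(-5))))*(-6) = (29 + (-3*0 + 6*(2 - 2*(-5))))*(-6) = (29 + (0 + 6*(2 + 10)))*(-6) = (29 + (0 + 6*12))*(-6) = (29 + (0 + 72))*(-6) = (29 + 72)*(-6) = 101*(-6) = -606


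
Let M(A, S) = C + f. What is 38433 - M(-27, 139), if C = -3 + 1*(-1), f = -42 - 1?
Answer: 38480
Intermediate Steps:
f = -43
C = -4 (C = -3 - 1 = -4)
M(A, S) = -47 (M(A, S) = -4 - 43 = -47)
38433 - M(-27, 139) = 38433 - 1*(-47) = 38433 + 47 = 38480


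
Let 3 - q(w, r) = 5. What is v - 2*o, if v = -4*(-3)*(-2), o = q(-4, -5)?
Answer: -20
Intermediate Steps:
q(w, r) = -2 (q(w, r) = 3 - 1*5 = 3 - 5 = -2)
o = -2
v = -24 (v = 12*(-2) = -24)
v - 2*o = -24 - 2*(-2) = -24 + 4 = -20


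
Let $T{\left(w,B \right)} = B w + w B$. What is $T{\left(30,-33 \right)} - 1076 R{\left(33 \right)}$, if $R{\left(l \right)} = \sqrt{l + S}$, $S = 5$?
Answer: $-1980 - 1076 \sqrt{38} \approx -8612.9$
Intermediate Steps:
$R{\left(l \right)} = \sqrt{5 + l}$ ($R{\left(l \right)} = \sqrt{l + 5} = \sqrt{5 + l}$)
$T{\left(w,B \right)} = 2 B w$ ($T{\left(w,B \right)} = B w + B w = 2 B w$)
$T{\left(30,-33 \right)} - 1076 R{\left(33 \right)} = 2 \left(-33\right) 30 - 1076 \sqrt{5 + 33} = -1980 - 1076 \sqrt{38}$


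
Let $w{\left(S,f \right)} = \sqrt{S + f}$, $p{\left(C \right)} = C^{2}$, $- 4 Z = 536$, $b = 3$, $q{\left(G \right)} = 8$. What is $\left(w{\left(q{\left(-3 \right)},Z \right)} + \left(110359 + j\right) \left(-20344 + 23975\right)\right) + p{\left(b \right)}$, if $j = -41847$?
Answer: $248767081 + 3 i \sqrt{14} \approx 2.4877 \cdot 10^{8} + 11.225 i$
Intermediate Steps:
$Z = -134$ ($Z = \left(- \frac{1}{4}\right) 536 = -134$)
$\left(w{\left(q{\left(-3 \right)},Z \right)} + \left(110359 + j\right) \left(-20344 + 23975\right)\right) + p{\left(b \right)} = \left(\sqrt{8 - 134} + \left(110359 - 41847\right) \left(-20344 + 23975\right)\right) + 3^{2} = \left(\sqrt{-126} + 68512 \cdot 3631\right) + 9 = \left(3 i \sqrt{14} + 248767072\right) + 9 = \left(248767072 + 3 i \sqrt{14}\right) + 9 = 248767081 + 3 i \sqrt{14}$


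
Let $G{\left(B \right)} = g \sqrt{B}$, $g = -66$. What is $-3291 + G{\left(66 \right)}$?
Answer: $-3291 - 66 \sqrt{66} \approx -3827.2$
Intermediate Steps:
$G{\left(B \right)} = - 66 \sqrt{B}$
$-3291 + G{\left(66 \right)} = -3291 - 66 \sqrt{66}$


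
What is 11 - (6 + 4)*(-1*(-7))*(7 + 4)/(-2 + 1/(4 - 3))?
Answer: 781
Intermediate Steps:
11 - (6 + 4)*(-1*(-7))*(7 + 4)/(-2 + 1/(4 - 3)) = 11 - 10*7*11/(-2 + 1/1) = 11 - 70*11/(-2 + 1) = 11 - 70*11/(-1) = 11 - 70*11*(-1) = 11 - 70*(-11) = 11 - 1*(-770) = 11 + 770 = 781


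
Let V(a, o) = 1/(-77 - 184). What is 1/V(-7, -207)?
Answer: -261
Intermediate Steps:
V(a, o) = -1/261 (V(a, o) = 1/(-261) = -1/261)
1/V(-7, -207) = 1/(-1/261) = -261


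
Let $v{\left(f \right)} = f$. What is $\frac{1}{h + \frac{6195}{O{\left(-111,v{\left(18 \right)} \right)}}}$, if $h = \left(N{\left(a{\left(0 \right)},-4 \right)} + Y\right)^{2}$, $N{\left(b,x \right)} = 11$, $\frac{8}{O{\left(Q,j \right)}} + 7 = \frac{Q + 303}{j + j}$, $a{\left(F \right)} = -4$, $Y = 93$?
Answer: $\frac{8}{76203} \approx 0.00010498$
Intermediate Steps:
$O{\left(Q,j \right)} = \frac{8}{-7 + \frac{303 + Q}{2 j}}$ ($O{\left(Q,j \right)} = \frac{8}{-7 + \frac{Q + 303}{j + j}} = \frac{8}{-7 + \frac{303 + Q}{2 j}}$)
$h = 10816$ ($h = \left(11 + 93\right)^{2} = 104^{2} = 10816$)
$\frac{1}{h + \frac{6195}{O{\left(-111,v{\left(18 \right)} \right)}}} = \frac{1}{10816 + \frac{6195}{16 \cdot 18 \frac{1}{303 - 111 - 252}}} = \frac{1}{10816 + \frac{6195}{16 \cdot 18 \frac{1}{-60}}} = \frac{1}{10816 + \frac{6195}{16 \cdot 18 \left(- \frac{1}{60}\right)}} = \frac{1}{10816 + \frac{6195}{- \frac{24}{5}}} = \frac{1}{10816 + 6195 \left(- \frac{5}{24}\right)} = \frac{1}{10816 - \frac{10325}{8}} = \frac{1}{\frac{76203}{8}} = \frac{8}{76203}$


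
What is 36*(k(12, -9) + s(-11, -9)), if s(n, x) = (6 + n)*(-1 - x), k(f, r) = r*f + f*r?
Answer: -9216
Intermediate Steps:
k(f, r) = 2*f*r (k(f, r) = f*r + f*r = 2*f*r)
s(n, x) = (-1 - x)*(6 + n)
36*(k(12, -9) + s(-11, -9)) = 36*(2*12*(-9) + (-6 - 1*(-11) - 6*(-9) - 1*(-11)*(-9))) = 36*(-216 + (-6 + 11 + 54 - 99)) = 36*(-216 - 40) = 36*(-256) = -9216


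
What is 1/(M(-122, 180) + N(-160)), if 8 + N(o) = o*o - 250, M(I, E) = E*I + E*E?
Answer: 1/35782 ≈ 2.7947e-5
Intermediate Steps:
M(I, E) = E² + E*I (M(I, E) = E*I + E² = E² + E*I)
N(o) = -258 + o² (N(o) = -8 + (o*o - 250) = -8 + (o² - 250) = -8 + (-250 + o²) = -258 + o²)
1/(M(-122, 180) + N(-160)) = 1/(180*(180 - 122) + (-258 + (-160)²)) = 1/(180*58 + (-258 + 25600)) = 1/(10440 + 25342) = 1/35782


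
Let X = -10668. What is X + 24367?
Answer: 13699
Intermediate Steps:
X + 24367 = -10668 + 24367 = 13699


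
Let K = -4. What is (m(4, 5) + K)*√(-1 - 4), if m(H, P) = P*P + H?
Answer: 25*I*√5 ≈ 55.902*I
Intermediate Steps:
m(H, P) = H + P² (m(H, P) = P² + H = H + P²)
(m(4, 5) + K)*√(-1 - 4) = ((4 + 5²) - 4)*√(-1 - 4) = ((4 + 25) - 4)*√(-5) = (29 - 4)*(I*√5) = 25*(I*√5) = 25*I*√5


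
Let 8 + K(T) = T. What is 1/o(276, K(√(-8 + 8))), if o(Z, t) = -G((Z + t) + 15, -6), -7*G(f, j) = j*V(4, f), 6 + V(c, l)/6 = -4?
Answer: 7/360 ≈ 0.019444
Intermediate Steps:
V(c, l) = -60 (V(c, l) = -36 + 6*(-4) = -36 - 24 = -60)
K(T) = -8 + T
G(f, j) = 60*j/7 (G(f, j) = -j*(-60)/7 = -(-60)*j/7 = 60*j/7)
o(Z, t) = 360/7 (o(Z, t) = -60*(-6)/7 = -1*(-360/7) = 360/7)
1/o(276, K(√(-8 + 8))) = 1/(360/7) = 7/360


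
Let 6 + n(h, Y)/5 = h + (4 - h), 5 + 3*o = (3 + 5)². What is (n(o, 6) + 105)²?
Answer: 9025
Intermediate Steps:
o = 59/3 (o = -5/3 + (3 + 5)²/3 = -5/3 + (⅓)*8² = -5/3 + (⅓)*64 = -5/3 + 64/3 = 59/3 ≈ 19.667)
n(h, Y) = -10 (n(h, Y) = -30 + 5*(h + (4 - h)) = -30 + 5*4 = -30 + 20 = -10)
(n(o, 6) + 105)² = (-10 + 105)² = 95² = 9025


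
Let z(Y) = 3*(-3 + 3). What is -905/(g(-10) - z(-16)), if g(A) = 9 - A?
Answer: -905/19 ≈ -47.632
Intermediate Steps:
z(Y) = 0 (z(Y) = 3*0 = 0)
-905/(g(-10) - z(-16)) = -905/((9 - 1*(-10)) - 1*0) = -905/((9 + 10) + 0) = -905/(19 + 0) = -905/19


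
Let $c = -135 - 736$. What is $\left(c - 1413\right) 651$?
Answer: $-1486884$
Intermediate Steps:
$c = -871$
$\left(c - 1413\right) 651 = \left(-871 - 1413\right) 651 = \left(-2284\right) 651 = -1486884$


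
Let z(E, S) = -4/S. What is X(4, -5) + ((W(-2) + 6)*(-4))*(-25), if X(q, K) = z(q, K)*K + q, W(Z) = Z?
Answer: 400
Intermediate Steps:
X(q, K) = -4 + q (X(q, K) = (-4/K)*K + q = -4 + q)
X(4, -5) + ((W(-2) + 6)*(-4))*(-25) = (-4 + 4) + ((-2 + 6)*(-4))*(-25) = 0 + (4*(-4))*(-25) = 0 - 16*(-25) = 0 + 400 = 400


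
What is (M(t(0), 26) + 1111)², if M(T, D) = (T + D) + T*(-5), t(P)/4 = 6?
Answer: 1083681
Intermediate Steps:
t(P) = 24 (t(P) = 4*6 = 24)
M(T, D) = D - 4*T (M(T, D) = (D + T) - 5*T = D - 4*T)
(M(t(0), 26) + 1111)² = ((26 - 4*24) + 1111)² = ((26 - 96) + 1111)² = (-70 + 1111)² = 1041² = 1083681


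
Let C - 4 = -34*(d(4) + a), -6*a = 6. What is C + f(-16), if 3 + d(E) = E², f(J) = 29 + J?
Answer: -391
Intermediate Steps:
a = -1 (a = -⅙*6 = -1)
d(E) = -3 + E²
C = -404 (C = 4 - 34*((-3 + 4²) - 1) = 4 - 34*((-3 + 16) - 1) = 4 - 34*(13 - 1) = 4 - 34*12 = 4 - 17*24 = 4 - 408 = -404)
C + f(-16) = -404 + (29 - 16) = -404 + 13 = -391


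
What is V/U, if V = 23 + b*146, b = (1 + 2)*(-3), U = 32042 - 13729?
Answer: -1291/18313 ≈ -0.070496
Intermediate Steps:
U = 18313
b = -9 (b = 3*(-3) = -9)
V = -1291 (V = 23 - 9*146 = 23 - 1314 = -1291)
V/U = -1291/18313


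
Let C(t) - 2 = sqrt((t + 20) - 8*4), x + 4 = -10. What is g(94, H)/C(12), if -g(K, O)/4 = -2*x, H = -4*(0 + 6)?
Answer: -56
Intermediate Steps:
x = -14 (x = -4 - 10 = -14)
H = -24 (H = -4*6 = -24)
g(K, O) = -112 (g(K, O) = -(-8)*(-14) = -4*28 = -112)
C(t) = 2 + sqrt(-12 + t) (C(t) = 2 + sqrt((t + 20) - 8*4) = 2 + sqrt((20 + t) - 32) = 2 + sqrt(-12 + t))
g(94, H)/C(12) = -112/(2 + sqrt(-12 + 12)) = -112/(2 + sqrt(0)) = -112/(2 + 0) = -112/2 = -112*1/2 = -56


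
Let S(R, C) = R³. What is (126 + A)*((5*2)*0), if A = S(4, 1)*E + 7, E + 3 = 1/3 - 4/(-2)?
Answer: 0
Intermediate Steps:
E = -⅔ (E = -3 + (1/3 - 4/(-2)) = -3 + (1*(⅓) - 4*(-½)) = -3 + (⅓ + 2) = -3 + 7/3 = -⅔ ≈ -0.66667)
A = -107/3 (A = 4³*(-⅔) + 7 = 64*(-⅔) + 7 = -128/3 + 7 = -107/3 ≈ -35.667)
(126 + A)*((5*2)*0) = (126 - 107/3)*((5*2)*0) = 271*(10*0)/3 = (271/3)*0 = 0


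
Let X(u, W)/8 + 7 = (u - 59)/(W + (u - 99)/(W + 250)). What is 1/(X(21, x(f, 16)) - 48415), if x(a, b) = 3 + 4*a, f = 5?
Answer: -159/7709017 ≈ -2.0625e-5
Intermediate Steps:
X(u, W) = -56 + 8*(-59 + u)/(W + (-99 + u)/(250 + W)) (X(u, W) = -56 + 8*((u - 59)/(W + (u - 99)/(W + 250))) = -56 + 8*((-59 + u)/(W + (-99 + u)/(250 + W))) = -56 + 8*(-59 + u)/(W + (-99 + u)/(250 + W)))
1/(X(21, x(f, 16)) - 48415) = 1/(8*(-14057 - 1809*(3 + 4*5) - 7*(3 + 4*5)² + 243*21 + (3 + 4*5)*21)/(-99 + 21 + (3 + 4*5)² + 250*(3 + 4*5)) - 48415) = 1/(8*(-14057 - 1809*(3 + 20) - 7*(3 + 20)² + 5103 + (3 + 20)*21)/(-99 + 21 + (3 + 20)² + 250*(3 + 20)) - 48415) = 1/(8*(-14057 - 1809*23 - 7*23² + 5103 + 23*21)/(-99 + 21 + 23² + 250*23) - 48415) = 1/(8*(-14057 - 41607 - 7*529 + 5103 + 483)/(-99 + 21 + 529 + 5750) - 48415) = 1/(8*(-14057 - 41607 - 3703 + 5103 + 483)/6201 - 48415) = 1/(8*(1/6201)*(-53781) - 48415) = 1/(-11032/159 - 48415) = 1/(-7709017/159) = -159/7709017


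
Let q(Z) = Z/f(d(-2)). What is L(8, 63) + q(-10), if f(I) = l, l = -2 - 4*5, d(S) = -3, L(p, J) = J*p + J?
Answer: 6242/11 ≈ 567.45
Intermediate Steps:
L(p, J) = J + J*p
l = -22 (l = -2 - 20 = -22)
f(I) = -22
q(Z) = -Z/22 (q(Z) = Z/(-22) = Z*(-1/22) = -Z/22)
L(8, 63) + q(-10) = 63*(1 + 8) - 1/22*(-10) = 63*9 + 5/11 = 567 + 5/11 = 6242/11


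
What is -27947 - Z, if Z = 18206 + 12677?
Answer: -58830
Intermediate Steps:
Z = 30883
-27947 - Z = -27947 - 1*30883 = -27947 - 30883 = -58830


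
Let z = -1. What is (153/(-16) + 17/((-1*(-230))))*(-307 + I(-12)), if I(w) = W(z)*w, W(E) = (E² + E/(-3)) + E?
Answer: 5429749/1840 ≈ 2950.9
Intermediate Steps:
W(E) = E² + 2*E/3 (W(E) = (E² - E/3) + E = E² + 2*E/3)
I(w) = w/3 (I(w) = ((⅓)*(-1)*(2 + 3*(-1)))*w = ((⅓)*(-1)*(2 - 3))*w = ((⅓)*(-1)*(-1))*w = w/3)
(153/(-16) + 17/((-1*(-230))))*(-307 + I(-12)) = (153/(-16) + 17/((-1*(-230))))*(-307 + (⅓)*(-12)) = (153*(-1/16) + 17/230)*(-307 - 4) = (-153/16 + 17*(1/230))*(-311) = (-153/16 + 17/230)*(-311) = -17459/1840*(-311) = 5429749/1840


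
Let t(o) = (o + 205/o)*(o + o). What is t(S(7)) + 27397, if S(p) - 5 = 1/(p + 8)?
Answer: 6268127/225 ≈ 27858.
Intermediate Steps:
S(p) = 5 + 1/(8 + p) (S(p) = 5 + 1/(p + 8) = 5 + 1/(8 + p))
t(o) = 2*o*(o + 205/o) (t(o) = (o + 205/o)*(2*o) = 2*o*(o + 205/o))
t(S(7)) + 27397 = (410 + 2*((41 + 5*7)/(8 + 7))²) + 27397 = (410 + 2*((41 + 35)/15)²) + 27397 = (410 + 2*((1/15)*76)²) + 27397 = (410 + 2*(76/15)²) + 27397 = (410 + 2*(5776/225)) + 27397 = (410 + 11552/225) + 27397 = 103802/225 + 27397 = 6268127/225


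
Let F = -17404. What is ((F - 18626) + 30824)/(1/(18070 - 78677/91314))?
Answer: -226045246511/2403 ≈ -9.4068e+7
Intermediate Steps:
((F - 18626) + 30824)/(1/(18070 - 78677/91314)) = ((-17404 - 18626) + 30824)/(1/(18070 - 78677/91314)) = (-36030 + 30824)/(1/(18070 - 78677*1/91314)) = -5206/(1/(18070 - 78677/91314)) = -5206/(1/(1649965303/91314)) = -5206/91314/1649965303 = -5206*1649965303/91314 = -226045246511/2403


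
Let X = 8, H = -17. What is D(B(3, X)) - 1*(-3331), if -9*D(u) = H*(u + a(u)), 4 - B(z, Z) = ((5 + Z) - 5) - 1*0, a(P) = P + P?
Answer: 9925/3 ≈ 3308.3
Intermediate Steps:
a(P) = 2*P
B(z, Z) = 4 - Z (B(z, Z) = 4 - (((5 + Z) - 5) - 1*0) = 4 - (Z + 0) = 4 - Z)
D(u) = 17*u/3 (D(u) = -(-17)*(u + 2*u)/9 = -(-17)*3*u/9 = -(-17)*u/3 = 17*u/3)
D(B(3, X)) - 1*(-3331) = 17*(4 - 1*8)/3 - 1*(-3331) = 17*(4 - 8)/3 + 3331 = (17/3)*(-4) + 3331 = -68/3 + 3331 = 9925/3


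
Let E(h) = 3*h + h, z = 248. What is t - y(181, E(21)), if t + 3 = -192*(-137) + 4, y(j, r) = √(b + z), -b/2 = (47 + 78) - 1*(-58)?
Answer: 26305 - I*√118 ≈ 26305.0 - 10.863*I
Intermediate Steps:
b = -366 (b = -2*((47 + 78) - 1*(-58)) = -2*(125 + 58) = -2*183 = -366)
E(h) = 4*h
y(j, r) = I*√118 (y(j, r) = √(-366 + 248) = √(-118) = I*√118)
t = 26305 (t = -3 + (-192*(-137) + 4) = -3 + (26304 + 4) = -3 + 26308 = 26305)
t - y(181, E(21)) = 26305 - I*√118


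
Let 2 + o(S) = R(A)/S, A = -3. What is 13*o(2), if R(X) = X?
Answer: -91/2 ≈ -45.500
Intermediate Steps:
o(S) = -2 - 3/S
13*o(2) = 13*(-2 - 3/2) = 13*(-7/2) = -91/2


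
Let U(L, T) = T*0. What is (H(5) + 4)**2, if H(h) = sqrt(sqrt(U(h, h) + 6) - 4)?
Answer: (4 + I*sqrt(4 - sqrt(6)))**2 ≈ 14.449 + 9.9616*I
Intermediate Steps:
U(L, T) = 0
H(h) = sqrt(-4 + sqrt(6)) (H(h) = sqrt(sqrt(0 + 6) - 4) = sqrt(sqrt(6) - 4) = sqrt(-4 + sqrt(6)))
(H(5) + 4)**2 = (sqrt(-4 + sqrt(6)) + 4)**2 = (4 + sqrt(-4 + sqrt(6)))**2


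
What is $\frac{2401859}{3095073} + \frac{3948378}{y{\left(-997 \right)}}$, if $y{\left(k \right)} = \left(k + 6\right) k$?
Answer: $\frac{14593619683787}{3058015690971} \approx 4.7722$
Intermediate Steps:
$y{\left(k \right)} = k \left(6 + k\right)$ ($y{\left(k \right)} = \left(6 + k\right) k = k \left(6 + k\right)$)
$\frac{2401859}{3095073} + \frac{3948378}{y{\left(-997 \right)}} = \frac{2401859}{3095073} + \frac{3948378}{\left(-997\right) \left(6 - 997\right)} = 2401859 \cdot \frac{1}{3095073} + \frac{3948378}{\left(-997\right) \left(-991\right)} = \frac{2401859}{3095073} + \frac{3948378}{988027} = \frac{14593619683787}{3058015690971}$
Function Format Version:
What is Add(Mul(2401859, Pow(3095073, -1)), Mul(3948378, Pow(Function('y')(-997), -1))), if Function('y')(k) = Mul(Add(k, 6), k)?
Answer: Rational(14593619683787, 3058015690971) ≈ 4.7722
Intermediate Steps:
Function('y')(k) = Mul(k, Add(6, k)) (Function('y')(k) = Mul(Add(6, k), k) = Mul(k, Add(6, k)))
Add(Mul(2401859, Pow(3095073, -1)), Mul(3948378, Pow(Function('y')(-997), -1))) = Add(Mul(2401859, Pow(3095073, -1)), Mul(3948378, Pow(Mul(-997, Add(6, -997)), -1))) = Add(Mul(2401859, Rational(1, 3095073)), Mul(3948378, Pow(Mul(-997, -991), -1))) = Add(Rational(2401859, 3095073), Mul(3948378, Pow(988027, -1))) = Add(Rational(2401859, 3095073), Mul(3948378, Rational(1, 988027))) = Add(Rational(2401859, 3095073), Rational(3948378, 988027)) = Rational(14593619683787, 3058015690971)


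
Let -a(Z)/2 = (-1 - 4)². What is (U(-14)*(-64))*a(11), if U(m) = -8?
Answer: -25600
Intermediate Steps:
a(Z) = -50 (a(Z) = -2*(-1 - 4)² = -2*(-5)² = -2*25 = -50)
(U(-14)*(-64))*a(11) = -8*(-64)*(-50) = 512*(-50) = -25600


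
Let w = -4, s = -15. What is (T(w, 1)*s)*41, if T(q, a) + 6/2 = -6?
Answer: 5535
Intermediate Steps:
T(q, a) = -9 (T(q, a) = -3 - 6 = -9)
(T(w, 1)*s)*41 = -9*(-15)*41 = 135*41 = 5535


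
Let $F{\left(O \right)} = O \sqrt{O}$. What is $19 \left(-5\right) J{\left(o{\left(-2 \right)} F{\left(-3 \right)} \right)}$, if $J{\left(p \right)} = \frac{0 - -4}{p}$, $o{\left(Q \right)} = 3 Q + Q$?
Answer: $\frac{95 i \sqrt{3}}{18} \approx 9.1414 i$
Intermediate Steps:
$o{\left(Q \right)} = 4 Q$
$F{\left(O \right)} = O^{\frac{3}{2}}$
$J{\left(p \right)} = \frac{4}{p}$ ($J{\left(p \right)} = \frac{0 + 4}{p} = \frac{4}{p}$)
$19 \left(-5\right) J{\left(o{\left(-2 \right)} F{\left(-3 \right)} \right)} = 19 \left(-5\right) \frac{4}{4 \left(-2\right) \left(-3\right)^{\frac{3}{2}}} = - 95 \frac{4}{\left(-8\right) \left(- 3 i \sqrt{3}\right)} = - 95 \frac{4}{24 i \sqrt{3}} = - 95 \cdot 4 \left(- \frac{i \sqrt{3}}{72}\right) = - 95 \left(- \frac{i \sqrt{3}}{18}\right) = \frac{95 i \sqrt{3}}{18}$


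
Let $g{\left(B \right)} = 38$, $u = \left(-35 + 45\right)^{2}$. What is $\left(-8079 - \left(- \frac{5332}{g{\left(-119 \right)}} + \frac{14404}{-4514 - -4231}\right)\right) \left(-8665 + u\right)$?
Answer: $\frac{363264167385}{5377} \approx 6.7559 \cdot 10^{7}$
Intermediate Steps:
$u = 100$ ($u = 10^{2} = 100$)
$\left(-8079 - \left(- \frac{5332}{g{\left(-119 \right)}} + \frac{14404}{-4514 - -4231}\right)\right) \left(-8665 + u\right) = \left(-8079 + \left(\frac{5332}{38} - \frac{14404}{-4514 - -4231}\right)\right) \left(-8665 + 100\right) = \left(-8079 + \left(5332 \cdot \frac{1}{38} - \frac{14404}{-4514 + 4231}\right)\right) \left(-8565\right) = \left(-8079 + \left(\frac{2666}{19} - \frac{14404}{-283}\right)\right) \left(-8565\right) = \left(-8079 + \left(\frac{2666}{19} - - \frac{14404}{283}\right)\right) \left(-8565\right) = \left(-8079 + \left(\frac{2666}{19} + \frac{14404}{283}\right)\right) \left(-8565\right) = \left(-8079 + \frac{1028154}{5377}\right) \left(-8565\right) = \left(- \frac{42412629}{5377}\right) \left(-8565\right) = \frac{363264167385}{5377}$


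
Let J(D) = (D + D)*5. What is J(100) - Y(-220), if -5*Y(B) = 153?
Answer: 5153/5 ≈ 1030.6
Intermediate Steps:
J(D) = 10*D (J(D) = (2*D)*5 = 10*D)
Y(B) = -153/5 (Y(B) = -⅕*153 = -153/5)
J(100) - Y(-220) = 10*100 - 1*(-153/5) = 1000 + 153/5 = 5153/5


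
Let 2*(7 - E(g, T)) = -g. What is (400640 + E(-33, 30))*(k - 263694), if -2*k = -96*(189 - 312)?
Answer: -108009181539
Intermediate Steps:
E(g, T) = 7 + g/2 (E(g, T) = 7 - (-1)*g/2 = 7 + g/2)
k = -5904 (k = -(-48)*(189 - 312) = -(-48)*(-123) = -½*11808 = -5904)
(400640 + E(-33, 30))*(k - 263694) = (400640 + (7 + (½)*(-33)))*(-5904 - 263694) = (400640 + (7 - 33/2))*(-269598) = (400640 - 19/2)*(-269598) = (801261/2)*(-269598) = -108009181539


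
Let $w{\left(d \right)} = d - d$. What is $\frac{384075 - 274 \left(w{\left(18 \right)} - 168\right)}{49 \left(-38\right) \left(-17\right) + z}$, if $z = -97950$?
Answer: $- \frac{430107}{66296} \approx -6.4877$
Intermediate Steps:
$w{\left(d \right)} = 0$
$\frac{384075 - 274 \left(w{\left(18 \right)} - 168\right)}{49 \left(-38\right) \left(-17\right) + z} = \frac{384075 - 274 \left(0 - 168\right)}{49 \left(-38\right) \left(-17\right) - 97950} = \frac{384075 - -46032}{\left(-1862\right) \left(-17\right) - 97950} = \frac{384075 + 46032}{31654 - 97950} = \frac{430107}{-66296} = 430107 \left(- \frac{1}{66296}\right) = - \frac{430107}{66296}$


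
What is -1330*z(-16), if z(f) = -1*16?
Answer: 21280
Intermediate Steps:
z(f) = -16
-1330*z(-16) = -1330*(-16) = 21280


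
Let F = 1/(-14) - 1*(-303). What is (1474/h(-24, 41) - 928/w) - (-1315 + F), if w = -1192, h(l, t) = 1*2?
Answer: 3650187/2086 ≈ 1749.8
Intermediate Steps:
h(l, t) = 2
F = 4241/14 (F = -1/14 + 303 = 4241/14 ≈ 302.93)
(1474/h(-24, 41) - 928/w) - (-1315 + F) = (1474/2 - 928/(-1192)) - (-1315 + 4241/14) = (1474*(½) - 928*(-1/1192)) - 1*(-14169/14) = (737 + 116/149) + 14169/14 = 109929/149 + 14169/14 = 3650187/2086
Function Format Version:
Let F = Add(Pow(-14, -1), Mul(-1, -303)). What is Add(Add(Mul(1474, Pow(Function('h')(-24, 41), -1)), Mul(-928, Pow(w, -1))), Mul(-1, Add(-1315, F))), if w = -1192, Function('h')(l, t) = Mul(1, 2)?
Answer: Rational(3650187, 2086) ≈ 1749.8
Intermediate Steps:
Function('h')(l, t) = 2
F = Rational(4241, 14) (F = Add(Rational(-1, 14), 303) = Rational(4241, 14) ≈ 302.93)
Add(Add(Mul(1474, Pow(Function('h')(-24, 41), -1)), Mul(-928, Pow(w, -1))), Mul(-1, Add(-1315, F))) = Add(Add(Mul(1474, Pow(2, -1)), Mul(-928, Pow(-1192, -1))), Mul(-1, Add(-1315, Rational(4241, 14)))) = Add(Add(Mul(1474, Rational(1, 2)), Mul(-928, Rational(-1, 1192))), Mul(-1, Rational(-14169, 14))) = Add(Add(737, Rational(116, 149)), Rational(14169, 14)) = Add(Rational(109929, 149), Rational(14169, 14)) = Rational(3650187, 2086)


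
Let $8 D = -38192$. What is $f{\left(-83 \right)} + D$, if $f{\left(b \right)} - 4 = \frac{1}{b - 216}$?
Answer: $- \frac{1426231}{299} \approx -4770.0$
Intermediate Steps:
$D = -4774$ ($D = \frac{1}{8} \left(-38192\right) = -4774$)
$f{\left(b \right)} = 4 + \frac{1}{-216 + b}$ ($f{\left(b \right)} = 4 + \frac{1}{b - 216} = 4 + \frac{1}{-216 + b}$)
$f{\left(-83 \right)} + D = \frac{-863 + 4 \left(-83\right)}{-216 - 83} - 4774 = \frac{-863 - 332}{-299} - 4774 = \left(- \frac{1}{299}\right) \left(-1195\right) - 4774 = \frac{1195}{299} - 4774 = - \frac{1426231}{299}$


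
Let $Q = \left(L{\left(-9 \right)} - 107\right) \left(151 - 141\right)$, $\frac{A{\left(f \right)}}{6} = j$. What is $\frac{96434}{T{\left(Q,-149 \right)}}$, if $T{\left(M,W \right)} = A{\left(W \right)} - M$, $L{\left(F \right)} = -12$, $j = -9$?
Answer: $\frac{48217}{568} \approx 84.889$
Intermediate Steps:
$A{\left(f \right)} = -54$ ($A{\left(f \right)} = 6 \left(-9\right) = -54$)
$Q = -1190$ ($Q = \left(-12 - 107\right) \left(151 - 141\right) = \left(-119\right) 10 = -1190$)
$T{\left(M,W \right)} = -54 - M$
$\frac{96434}{T{\left(Q,-149 \right)}} = \frac{96434}{-54 - -1190} = \frac{96434}{-54 + 1190} = \frac{96434}{1136} = 96434 \cdot \frac{1}{1136} = \frac{48217}{568}$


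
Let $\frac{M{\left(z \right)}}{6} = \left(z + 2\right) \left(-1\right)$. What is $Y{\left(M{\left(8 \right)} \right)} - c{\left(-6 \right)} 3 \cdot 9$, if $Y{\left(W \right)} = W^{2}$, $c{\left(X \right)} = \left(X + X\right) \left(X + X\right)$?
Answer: $-288$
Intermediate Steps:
$c{\left(X \right)} = 4 X^{2}$ ($c{\left(X \right)} = 2 X 2 X = 4 X^{2}$)
$M{\left(z \right)} = -12 - 6 z$ ($M{\left(z \right)} = 6 \left(z + 2\right) \left(-1\right) = 6 \left(2 + z\right) \left(-1\right) = 6 \left(-2 - z\right) = -12 - 6 z$)
$Y{\left(M{\left(8 \right)} \right)} - c{\left(-6 \right)} 3 \cdot 9 = \left(-12 - 48\right)^{2} - 4 \left(-6\right)^{2} \cdot 3 \cdot 9 = \left(-12 - 48\right)^{2} - 4 \cdot 36 \cdot 3 \cdot 9 = \left(-60\right)^{2} - 144 \cdot 3 \cdot 9 = 3600 - 432 \cdot 9 = 3600 - 3888 = -288$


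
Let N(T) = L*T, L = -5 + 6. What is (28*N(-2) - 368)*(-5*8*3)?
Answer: 50880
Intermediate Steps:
L = 1
N(T) = T (N(T) = 1*T = T)
(28*N(-2) - 368)*(-5*8*3) = (28*(-2) - 368)*(-5*8*3) = (-56 - 368)*(-40*3) = -424*(-120) = 50880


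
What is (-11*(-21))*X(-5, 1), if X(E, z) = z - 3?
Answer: -462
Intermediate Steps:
X(E, z) = -3 + z
(-11*(-21))*X(-5, 1) = (-11*(-21))*(-3 + 1) = 231*(-2) = -462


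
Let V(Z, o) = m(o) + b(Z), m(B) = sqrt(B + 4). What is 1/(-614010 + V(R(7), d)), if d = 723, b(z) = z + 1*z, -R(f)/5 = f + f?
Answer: -614150/377180221773 - sqrt(727)/377180221773 ≈ -1.6283e-6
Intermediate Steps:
R(f) = -10*f (R(f) = -5*(f + f) = -10*f)
m(B) = sqrt(4 + B)
b(z) = 2*z (b(z) = z + z = 2*z)
V(Z, o) = sqrt(4 + o) + 2*Z
1/(-614010 + V(R(7), d)) = 1/(-614010 + (sqrt(4 + 723) + 2*(-10*7))) = 1/(-614010 + (sqrt(727) + 2*(-70))) = 1/(-614010 + (sqrt(727) - 140)) = 1/(-614010 + (-140 + sqrt(727))) = 1/(-614150 + sqrt(727))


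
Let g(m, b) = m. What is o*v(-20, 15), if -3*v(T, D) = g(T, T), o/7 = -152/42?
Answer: -1520/9 ≈ -168.89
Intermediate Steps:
o = -76/3 (o = 7*(-152/42) = 7*(-152*1/42) = 7*(-76/21) = -76/3 ≈ -25.333)
v(T, D) = -T/3
o*v(-20, 15) = -(-76)*(-20)/9 = -76/3*20/3 = -1520/9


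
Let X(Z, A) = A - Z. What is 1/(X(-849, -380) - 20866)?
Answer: -1/20397 ≈ -4.9027e-5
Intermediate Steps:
1/(X(-849, -380) - 20866) = 1/((-380 - 1*(-849)) - 20866) = 1/((-380 + 849) - 20866) = 1/(469 - 20866) = 1/(-20397) = -1/20397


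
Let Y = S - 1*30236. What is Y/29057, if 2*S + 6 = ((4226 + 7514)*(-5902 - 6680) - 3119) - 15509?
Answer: -73895893/29057 ≈ -2543.1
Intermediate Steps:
S = -73865657 (S = -3 + (((4226 + 7514)*(-5902 - 6680) - 3119) - 15509)/2 = -3 + ((11740*(-12582) - 3119) - 15509)/2 = -3 + ((-147712680 - 3119) - 15509)/2 = -3 + (-147715799 - 15509)/2 = -3 + (1/2)*(-147731308) = -3 - 73865654 = -73865657)
Y = -73895893 (Y = -73865657 - 1*30236 = -73865657 - 30236 = -73895893)
Y/29057 = -73895893/29057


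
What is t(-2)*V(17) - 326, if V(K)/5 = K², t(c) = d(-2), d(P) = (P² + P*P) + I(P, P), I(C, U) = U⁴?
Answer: 34354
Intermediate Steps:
d(P) = P⁴ + 2*P² (d(P) = (P² + P*P) + P⁴ = (P² + P²) + P⁴ = 2*P² + P⁴ = P⁴ + 2*P²)
t(c) = 24 (t(c) = (-2)²*(2 + (-2)²) = 4*(2 + 4) = 4*6 = 24)
V(K) = 5*K²
t(-2)*V(17) - 326 = 24*(5*17²) - 326 = 24*(5*289) - 326 = 24*1445 - 326 = 34680 - 326 = 34354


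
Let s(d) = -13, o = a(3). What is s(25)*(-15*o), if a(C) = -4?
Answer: -780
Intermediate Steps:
o = -4
s(25)*(-15*o) = -(-195)*(-4) = -13*60 = -780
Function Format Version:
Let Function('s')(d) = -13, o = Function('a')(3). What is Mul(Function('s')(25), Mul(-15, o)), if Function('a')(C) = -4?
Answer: -780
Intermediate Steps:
o = -4
Mul(Function('s')(25), Mul(-15, o)) = Mul(-13, Mul(-15, -4)) = Mul(-13, 60) = -780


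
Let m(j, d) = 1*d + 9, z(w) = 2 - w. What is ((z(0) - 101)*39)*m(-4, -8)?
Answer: -3861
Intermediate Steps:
m(j, d) = 9 + d (m(j, d) = d + 9 = 9 + d)
((z(0) - 101)*39)*m(-4, -8) = (((2 - 1*0) - 101)*39)*(9 - 8) = (((2 + 0) - 101)*39)*1 = ((2 - 101)*39)*1 = -99*39*1 = -3861*1 = -3861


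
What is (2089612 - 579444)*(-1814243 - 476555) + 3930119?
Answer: -3459485903945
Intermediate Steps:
(2089612 - 579444)*(-1814243 - 476555) + 3930119 = 1510168*(-2290798) + 3930119 = -3459489834064 + 3930119 = -3459485903945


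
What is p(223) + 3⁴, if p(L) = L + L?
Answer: 527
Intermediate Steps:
p(L) = 2*L
p(223) + 3⁴ = 2*223 + 3⁴ = 446 + 81 = 527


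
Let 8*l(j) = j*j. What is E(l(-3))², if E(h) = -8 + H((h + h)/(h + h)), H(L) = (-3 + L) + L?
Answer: 81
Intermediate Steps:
l(j) = j²/8 (l(j) = (j*j)/8 = j²/8)
H(L) = -3 + 2*L
E(h) = -9 (E(h) = -8 + (-3 + 2*((h + h)/(h + h))) = -8 + (-3 + 2*((2*h)/((2*h)))) = -8 + (-3 + 2*((2*h)*(1/(2*h)))) = -8 + (-3 + 2*1) = -8 + (-3 + 2) = -8 - 1 = -9)
E(l(-3))² = (-9)² = 81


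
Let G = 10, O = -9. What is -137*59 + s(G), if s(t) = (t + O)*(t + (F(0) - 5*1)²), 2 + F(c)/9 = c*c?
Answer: -7544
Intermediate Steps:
F(c) = -18 + 9*c² (F(c) = -18 + 9*(c*c) = -18 + 9*c²)
s(t) = (-9 + t)*(529 + t) (s(t) = (t - 9)*(t + ((-18 + 9*0²) - 5*1)²) = (-9 + t)*(t + ((-18 + 9*0) - 5)²) = (-9 + t)*(t + ((-18 + 0) - 5)²) = (-9 + t)*(t + (-18 - 5)²) = (-9 + t)*(t + (-23)²) = (-9 + t)*(t + 529) = (-9 + t)*(529 + t))
-137*59 + s(G) = -137*59 + (-4761 + 10² + 520*10) = -8083 + (-4761 + 100 + 5200) = -8083 + 539 = -7544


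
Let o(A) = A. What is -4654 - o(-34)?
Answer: -4620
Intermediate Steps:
-4654 - o(-34) = -4654 - 1*(-34) = -4654 + 34 = -4620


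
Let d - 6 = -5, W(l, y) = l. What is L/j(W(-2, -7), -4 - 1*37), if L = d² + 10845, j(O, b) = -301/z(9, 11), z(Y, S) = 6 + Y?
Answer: -162690/301 ≈ -540.50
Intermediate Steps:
d = 1 (d = 6 - 5 = 1)
j(O, b) = -301/15 (j(O, b) = -301/(6 + 9) = -301/15)
L = 10846 (L = 1² + 10845 = 1 + 10845 = 10846)
L/j(W(-2, -7), -4 - 1*37) = 10846/(-301/15) = 10846*(-15/301) = -162690/301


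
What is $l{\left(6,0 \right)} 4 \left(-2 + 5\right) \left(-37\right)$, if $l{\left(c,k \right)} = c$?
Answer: $-2664$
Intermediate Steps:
$l{\left(6,0 \right)} 4 \left(-2 + 5\right) \left(-37\right) = 6 \cdot 4 \left(-2 + 5\right) \left(-37\right) = 6 \cdot 4 \cdot 3 \left(-37\right) = 6 \cdot 12 \left(-37\right) = 72 \left(-37\right) = -2664$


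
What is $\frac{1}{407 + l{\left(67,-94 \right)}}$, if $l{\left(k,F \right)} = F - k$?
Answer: $\frac{1}{246} \approx 0.004065$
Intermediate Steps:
$\frac{1}{407 + l{\left(67,-94 \right)}} = \frac{1}{407 - 161} = \frac{1}{246}$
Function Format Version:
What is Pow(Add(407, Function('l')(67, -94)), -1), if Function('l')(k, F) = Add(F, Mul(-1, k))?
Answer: Rational(1, 246) ≈ 0.0040650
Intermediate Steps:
Pow(Add(407, Function('l')(67, -94)), -1) = Pow(Add(407, Add(-94, Mul(-1, 67))), -1) = Pow(Add(407, Add(-94, -67)), -1) = Pow(Add(407, -161), -1) = Pow(246, -1) = Rational(1, 246)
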